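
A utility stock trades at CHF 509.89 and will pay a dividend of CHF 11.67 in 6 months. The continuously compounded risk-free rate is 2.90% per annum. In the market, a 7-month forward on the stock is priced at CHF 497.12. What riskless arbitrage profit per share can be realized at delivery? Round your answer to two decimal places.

CHF 9.77 per share

PV(dividends) I = 11.67·e^(−0.0290·6/12) = 11.5020
Fair forward F* = (S − I)·e^(rT) = (509.89 − 11.5020)·e^0.016917 = 498.3880 × 1.017061 = 506.8910
Market CHF 497.12 < fair 506.8910: forward underpriced → reverse cash-and-carry (short the stock, invest proceeds at r, pay the dividends, go long the forward).
Profit at T = |F_mkt − F*| = |497.12 − 506.8910| = CHF 9.77 per share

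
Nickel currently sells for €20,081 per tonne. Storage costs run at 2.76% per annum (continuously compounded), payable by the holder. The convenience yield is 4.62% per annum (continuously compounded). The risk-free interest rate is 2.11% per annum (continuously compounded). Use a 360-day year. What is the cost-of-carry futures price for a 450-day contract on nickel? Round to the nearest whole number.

€20,144 per tonne

Net carry = r + u − y = 0.0211 + 0.0276 − 0.0462 = 0.0025
F = S·e^((r+u−y)T) = 20081 · e^(0.0025 × 450/360) = 20081 · e^0.003125
= 20081 × 1.003130 = €20,144 per tonne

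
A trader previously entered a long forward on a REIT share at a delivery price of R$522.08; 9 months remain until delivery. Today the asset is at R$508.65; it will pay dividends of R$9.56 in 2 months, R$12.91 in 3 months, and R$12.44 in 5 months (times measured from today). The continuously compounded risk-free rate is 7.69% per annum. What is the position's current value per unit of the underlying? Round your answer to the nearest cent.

-R$18.32

PV(remaining dividends) I = 9.56·e^(−0.0769·2/12) + 12.91·e^(−0.0769·3/12) + 12.44·e^(−0.0769·5/12) = 34.1502
Current forward F = (S − I)·e^(rT) = (508.65 − 34.1502)·e^(0.0769·9/12) = 474.4998 × 1.059371 = 502.6713
Value (long) = (F − K)·e^(−rT) = (502.6713 − 522.08) × 0.943957 = -18.3210
Value = -R$18.32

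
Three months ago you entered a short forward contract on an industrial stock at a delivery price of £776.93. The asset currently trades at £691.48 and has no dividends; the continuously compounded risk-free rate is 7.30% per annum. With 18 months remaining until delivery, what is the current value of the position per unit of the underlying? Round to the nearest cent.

£4.87

Current fair forward for the remaining 18 months: F = S·e^(r·T), r = 0.0730
F = 691.48 · e^(0.0730 × 18/12) = 691.48 × 1.115720 = 771.4981
Value of long forward = (F − K)·e^(−rT) = (771.4981 − 776.93) · e^(−0.0730·18/12)
= -5.4319 × 0.896282 = -4.87
Short position value = −(long value) = £4.87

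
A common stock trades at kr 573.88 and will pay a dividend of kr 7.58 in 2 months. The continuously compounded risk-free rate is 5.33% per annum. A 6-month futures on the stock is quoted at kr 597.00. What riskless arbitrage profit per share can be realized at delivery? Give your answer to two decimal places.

PV(dividends) I = 7.58·e^(−0.0533·2/12) = 7.5130
Fair futures F* = (S − I)·e^(rT) = (573.88 − 7.5130)·e^0.026650 = 566.3670 × 1.027008 = 581.6634
Market kr 597.00 > fair 581.6634: forward overpriced → cash-and-carry (borrow at r, buy the stock and collect the dividends, short the forward).
Profit at T = |F_mkt − F*| = |597.00 − 581.6634| = kr 15.34 per share

kr 15.34 per share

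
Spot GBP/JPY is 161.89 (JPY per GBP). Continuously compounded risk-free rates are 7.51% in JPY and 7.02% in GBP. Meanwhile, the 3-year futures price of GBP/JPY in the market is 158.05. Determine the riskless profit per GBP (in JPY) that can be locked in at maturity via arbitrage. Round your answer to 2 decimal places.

Fair futures: F* = S·e^(carry·T), with carry = (r_JPY − r_GBP) = 0.0751 − 0.0702 = 0.0049
F* = 161.89 · e^(0.0049 × 3) = 161.89 · e^0.014700 = 161.89 × 1.014809 = 164.2874
Market 158.05 < fair 164.2874: forward underpriced → reverse cash-and-carry (short spot, go long the forward).
At maturity, profit = |F_mkt − F*| = |158.05 − 164.2874| = 6.24 per GBP (in JPY)

6.24 per GBP (in JPY)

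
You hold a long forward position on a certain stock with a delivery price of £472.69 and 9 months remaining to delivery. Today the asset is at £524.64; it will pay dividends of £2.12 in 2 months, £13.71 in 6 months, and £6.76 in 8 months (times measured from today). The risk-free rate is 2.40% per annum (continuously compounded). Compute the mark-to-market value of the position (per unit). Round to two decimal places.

£38.07

PV(remaining dividends) I = 2.12·e^(−0.0240·2/12) + 13.71·e^(−0.0240·6/12) + 6.76·e^(−0.0240·8/12) = 22.3107
Current forward F = (S − I)·e^(rT) = (524.64 − 22.3107)·e^(0.0240·9/12) = 502.3293 × 1.018163 = 511.4531
Value (long) = (F − K)·e^(−rT) = (511.4531 − 472.69) × 0.982161 = 38.0716
Value = £38.07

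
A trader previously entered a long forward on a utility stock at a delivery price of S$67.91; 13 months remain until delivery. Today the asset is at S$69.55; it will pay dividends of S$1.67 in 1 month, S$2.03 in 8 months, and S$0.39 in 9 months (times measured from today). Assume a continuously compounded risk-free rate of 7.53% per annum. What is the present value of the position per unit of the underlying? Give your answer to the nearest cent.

PV(remaining dividends) I = 1.67·e^(−0.0753·1/12) + 2.03·e^(−0.0753·8/12) + 0.39·e^(−0.0753·9/12) = 3.9587
Current forward F = (S − I)·e^(rT) = (69.55 − 3.9587)·e^(0.0753·13/12) = 65.5913 × 1.084995 = 71.1662
Value (long) = (F − K)·e^(−rT) = (71.1662 − 67.91) × 0.921664 = 3.0011
Value = S$3.00

S$3.00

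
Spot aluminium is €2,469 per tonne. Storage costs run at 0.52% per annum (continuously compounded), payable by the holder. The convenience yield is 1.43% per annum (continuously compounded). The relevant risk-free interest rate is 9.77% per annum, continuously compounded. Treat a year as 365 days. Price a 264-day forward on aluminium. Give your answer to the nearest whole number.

Net carry = r + u − y = 0.0977 + 0.0052 − 0.0143 = 0.0886
F = S·e^((r+u−y)T) = 2469 · e^(0.0886 × 264/365) = 2469 · e^0.064083
= 2469 × 1.066181 = €2,632 per tonne

€2,632 per tonne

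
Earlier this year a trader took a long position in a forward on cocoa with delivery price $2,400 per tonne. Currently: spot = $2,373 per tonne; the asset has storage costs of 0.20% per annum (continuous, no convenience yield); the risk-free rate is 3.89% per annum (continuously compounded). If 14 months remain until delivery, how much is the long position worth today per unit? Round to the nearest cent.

$85.03 per tonne

Current fair forward for the remaining 14 months: F = S·e^((r + u)·T), (r + u) = 0.0389 + 0.0020 = 0.0409
F = 2373 · e^(0.0409 × 14/12) = 2373 × 1.04887343 = 2488.9766
Value of long forward = (F − K)·e^(−rT) = (2488.9766 − 2400) · e^(−0.0389·14/12)
= 88.9766 × 0.95563109 = 85.03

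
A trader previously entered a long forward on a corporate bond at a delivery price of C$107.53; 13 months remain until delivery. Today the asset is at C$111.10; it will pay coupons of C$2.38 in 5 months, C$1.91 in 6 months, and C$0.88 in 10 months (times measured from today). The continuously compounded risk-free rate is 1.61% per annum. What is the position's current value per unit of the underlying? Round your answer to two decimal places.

C$0.30

PV(remaining coupons) I = 2.38·e^(−0.0161·5/12) + 1.91·e^(−0.0161·6/12) + 0.88·e^(−0.0161·10/12) = 5.1270
Current forward F = (S − I)·e^(rT) = (111.10 − 5.1270)·e^(0.0161·13/12) = 105.9730 × 1.017595 = 107.8376
Value (long) = (F − K)·e^(−rT) = (107.8376 − 107.53) × 0.982710 = 0.3023
Value = C$0.30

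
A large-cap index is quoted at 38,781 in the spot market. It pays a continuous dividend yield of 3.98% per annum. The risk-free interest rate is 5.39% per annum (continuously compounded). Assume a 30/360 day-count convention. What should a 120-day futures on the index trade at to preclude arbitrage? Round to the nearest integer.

F = S·e^((r − q)T) = 38781 · e^((0.0539 − 0.0398) × 120/360)
= 38781 · e^0.004700 = 38781 × 1.004711
F = 38,964

38,964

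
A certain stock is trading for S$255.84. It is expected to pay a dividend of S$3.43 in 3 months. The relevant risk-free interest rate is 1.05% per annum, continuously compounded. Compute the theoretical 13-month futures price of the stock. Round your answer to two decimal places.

PV(dividends) I = 3.43·e^(−0.0105·3/12)
I = 3.4210
F = (S − I)·e^(rT) = (255.84 − 3.4210) · e^(0.0105·13/12)
= 252.4190 · e^0.011375 = 252.4190 × 1.011440 = S$255.31

S$255.31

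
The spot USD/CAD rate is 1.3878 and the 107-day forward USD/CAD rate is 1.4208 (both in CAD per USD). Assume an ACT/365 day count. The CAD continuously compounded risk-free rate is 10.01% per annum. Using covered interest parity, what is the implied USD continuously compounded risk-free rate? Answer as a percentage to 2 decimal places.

1.99%

F = S·e^((r_CAD − r_USD)T) ⇒ r_USD = r_CAD − ln(F/S)/T
ln(1.4208/1.3878) = 0.023500; /(107/365) = 0.080164
r_USD = 0.1001 − 0.080164 = 0.019936
r_USD = 1.99%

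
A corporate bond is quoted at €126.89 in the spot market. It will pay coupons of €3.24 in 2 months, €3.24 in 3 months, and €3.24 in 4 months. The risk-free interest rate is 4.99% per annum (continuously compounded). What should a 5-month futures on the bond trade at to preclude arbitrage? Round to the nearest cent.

PV(coupons) I = 3.24·e^(−0.0499·2/12) + 3.24·e^(−0.0499·3/12) + 3.24·e^(−0.0499·4/12)
I = 3.2132 + 3.1998 + 3.1866 = 9.5996
F = (S − I)·e^(rT) = (126.89 − 9.5996) · e^(0.0499·5/12)
= 117.2904 · e^0.020792 = 117.2904 × 1.021010 = €119.75

€119.75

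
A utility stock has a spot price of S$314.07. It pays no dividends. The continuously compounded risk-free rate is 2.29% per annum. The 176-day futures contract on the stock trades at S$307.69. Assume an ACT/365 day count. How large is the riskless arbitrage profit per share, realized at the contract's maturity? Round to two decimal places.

Fair futures: F* = S·e^(carry·T), with carry = r = 0.0229
F* = 314.07 · e^(0.0229 × 176/365) = 314.07 · e^0.011042 = 314.07 × 1.011103 = S$317.5571
Market S$307.69 < fair S$317.5571: forward underpriced → reverse cash-and-carry (short spot, go long the forward).
At maturity, profit = |F_mkt − F*| = |307.69 − 317.5571| = S$9.87 per share

S$9.87 per share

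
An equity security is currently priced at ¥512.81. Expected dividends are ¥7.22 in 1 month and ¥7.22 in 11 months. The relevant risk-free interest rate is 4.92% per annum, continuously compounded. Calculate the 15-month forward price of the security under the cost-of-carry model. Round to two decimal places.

¥530.35

PV(dividends) I = 7.22·e^(−0.0492·1/12) + 7.22·e^(−0.0492·11/12)
I = 7.1905 + 6.9016 = 14.0921
F = (S − I)·e^(rT) = (512.81 − 14.0921) · e^(0.0492·15/12)
= 498.7179 · e^0.061500 = 498.7179 × 1.063430 = ¥530.35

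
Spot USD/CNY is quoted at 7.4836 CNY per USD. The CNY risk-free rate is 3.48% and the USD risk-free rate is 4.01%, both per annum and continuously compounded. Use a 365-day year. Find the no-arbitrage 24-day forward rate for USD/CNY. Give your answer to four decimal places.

7.4810

F = S·e^((r_CNY − r_USD)T) = 7.4836 · e^((0.0348 − 0.0401) × 24/365)
= 7.4836 · e^-0.000348 = 7.4836 × 0.999652
F = 7.4810 CNY per USD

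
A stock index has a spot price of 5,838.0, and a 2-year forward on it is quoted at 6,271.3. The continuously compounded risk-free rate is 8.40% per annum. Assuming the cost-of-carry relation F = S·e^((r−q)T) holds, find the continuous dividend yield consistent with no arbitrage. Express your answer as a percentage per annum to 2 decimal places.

4.82%

From F = S·e^((r−q)T): (r − q) = ln(F/S)/T
ln(6271.3/5838.0) = ln(1.074221) = 0.071596
(r − q) = 0.071596 / (2) = 0.035798
q = r − ln(F/S)/T = 0.0840 − 0.035798 = 0.048202
q = 4.82%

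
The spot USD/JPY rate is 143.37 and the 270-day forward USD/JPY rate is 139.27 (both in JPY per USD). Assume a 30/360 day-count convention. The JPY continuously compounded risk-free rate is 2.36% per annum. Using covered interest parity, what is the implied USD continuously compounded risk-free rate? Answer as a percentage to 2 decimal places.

6.23%

F = S·e^((r_JPY − r_USD)T) ⇒ r_USD = r_JPY − ln(F/S)/T
ln(139.27/143.37) = -0.029014; /(270/360) = -0.038685
r_USD = 0.0236 + 0.038685 = 0.062285
r_USD = 6.23%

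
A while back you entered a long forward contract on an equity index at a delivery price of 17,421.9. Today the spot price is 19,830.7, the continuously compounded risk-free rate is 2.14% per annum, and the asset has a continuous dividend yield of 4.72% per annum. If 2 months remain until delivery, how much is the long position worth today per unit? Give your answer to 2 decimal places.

2315.44

Current fair forward for the remaining 2 months: F = S·e^((r − q)·T), (r − q) = 0.0214 − 0.0472 = -0.0258
F = 19830.7 · e^(-0.0258 × 2/12) = 19830.7 × 0.99570923 = 19745.6110
Value of long forward = (F − K)·e^(−rT) = (19745.6110 − 17421.9) · e^(−0.0214·2/12)
= 2323.7110 × 0.99643969 = 2315.44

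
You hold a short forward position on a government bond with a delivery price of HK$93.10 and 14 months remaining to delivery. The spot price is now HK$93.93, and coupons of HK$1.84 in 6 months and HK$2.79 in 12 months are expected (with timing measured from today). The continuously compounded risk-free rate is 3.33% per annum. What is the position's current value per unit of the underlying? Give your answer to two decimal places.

HK$0.13

PV(remaining coupons) I = 1.84·e^(−0.0333·6/12) + 2.79·e^(−0.0333·12/12) = 4.5082
Current forward F = (S − I)·e^(rT) = (93.93 − 4.5082)·e^(0.0333·14/12) = 89.4218 × 1.039615 = 92.9642
Value (long) = (F − K)·e^(−rT) = (92.9642 − 93.10) × 0.961895 = -0.1306
Short position value = −(long value) = HK$0.13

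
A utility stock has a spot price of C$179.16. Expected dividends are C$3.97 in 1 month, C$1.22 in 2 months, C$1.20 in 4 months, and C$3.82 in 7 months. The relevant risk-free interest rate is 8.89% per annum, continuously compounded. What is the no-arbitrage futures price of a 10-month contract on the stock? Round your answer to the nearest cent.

C$182.24

PV(dividends) I = 3.97·e^(−0.0889·1/12) + 1.22·e^(−0.0889·2/12) + 1.20·e^(−0.0889·4/12) + 3.82·e^(−0.0889·7/12)
I = 3.9407 + 1.2021 + 1.1650 + 3.6270 = 9.9348
F = (S − I)·e^(rT) = (179.16 − 9.9348) · e^(0.0889·10/12)
= 169.2252 · e^0.074083 = 169.2252 × 1.076896 = C$182.24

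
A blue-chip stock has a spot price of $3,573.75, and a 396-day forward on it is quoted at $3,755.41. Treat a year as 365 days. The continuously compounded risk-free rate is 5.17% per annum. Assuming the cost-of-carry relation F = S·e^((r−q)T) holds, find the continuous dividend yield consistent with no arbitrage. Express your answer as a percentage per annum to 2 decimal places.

From F = S·e^((r−q)T): (r − q) = ln(F/S)/T
ln(3755.41/3573.75) = ln(1.050832) = 0.049582
(r − q) = 0.049582 / (396/365) = 0.045701
q = r − ln(F/S)/T = 0.0517 − 0.045701 = 0.005999
q = 0.60%

0.60%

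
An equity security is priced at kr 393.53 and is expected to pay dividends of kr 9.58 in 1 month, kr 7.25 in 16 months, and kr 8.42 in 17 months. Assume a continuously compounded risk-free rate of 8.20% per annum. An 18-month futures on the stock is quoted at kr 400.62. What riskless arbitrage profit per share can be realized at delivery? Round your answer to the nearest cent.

kr 17.83 per share

PV(dividends) I = 9.58·e^(−0.0820·1/12) + 7.25·e^(−0.0820·16/12) + 8.42·e^(−0.0820·17/12) = 23.5104
Fair futures F* = (S − I)·e^(rT) = (393.53 − 23.5104)·e^0.123000 = 370.0196 × 1.130884 = 418.4492
Market kr 400.62 < fair 418.4492: forward underpriced → reverse cash-and-carry (short the stock, invest proceeds at r, pay the dividends, go long the forward).
Profit at T = |F_mkt − F*| = |400.62 − 418.4492| = kr 17.83 per share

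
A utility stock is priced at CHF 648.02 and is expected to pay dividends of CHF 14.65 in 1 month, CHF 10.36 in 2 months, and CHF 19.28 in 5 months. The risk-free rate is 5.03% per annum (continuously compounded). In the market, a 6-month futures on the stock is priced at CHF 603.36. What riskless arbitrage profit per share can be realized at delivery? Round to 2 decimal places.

PV(dividends) I = 14.65·e^(−0.0503·1/12) + 10.36·e^(−0.0503·2/12) + 19.28·e^(−0.0503·5/12) = 43.7424
Fair futures F* = (S − I)·e^(rT) = (648.02 − 43.7424)·e^0.025150 = 604.2776 × 1.025469 = 619.6679
Market CHF 603.36 < fair 619.6679: forward underpriced → reverse cash-and-carry (short the stock, invest proceeds at r, pay the dividends, go long the forward).
Profit at T = |F_mkt − F*| = |603.36 − 619.6679| = CHF 16.31 per share

CHF 16.31 per share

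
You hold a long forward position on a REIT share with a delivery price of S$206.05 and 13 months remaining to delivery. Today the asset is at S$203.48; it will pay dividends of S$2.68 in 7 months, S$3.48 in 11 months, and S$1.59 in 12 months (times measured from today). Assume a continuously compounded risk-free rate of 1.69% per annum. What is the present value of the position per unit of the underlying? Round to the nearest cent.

-S$6.48

PV(remaining dividends) I = 2.68·e^(−0.0169·7/12) + 3.48·e^(−0.0169·11/12) + 1.59·e^(−0.0169·12/12) = 7.6436
Current forward F = (S − I)·e^(rT) = (203.48 − 7.6436)·e^(0.0169·13/12) = 195.8364 × 1.018477 = 199.4549
Value (long) = (F − K)·e^(−rT) = (199.4549 − 206.05) × 0.981858 = -6.4755
Value = -S$6.48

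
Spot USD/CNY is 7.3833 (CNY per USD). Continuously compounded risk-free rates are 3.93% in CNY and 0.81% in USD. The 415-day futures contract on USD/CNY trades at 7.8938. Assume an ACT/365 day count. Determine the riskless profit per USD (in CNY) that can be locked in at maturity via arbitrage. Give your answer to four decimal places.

0.2439 per USD (in CNY)

Fair futures: F* = S·e^(carry·T), with carry = (r_CNY − r_USD) = 0.0393 − 0.0081 = 0.0312
F* = 7.3833 · e^(0.0312 × 415/365) = 7.3833 · e^0.035474 = 7.3833 × 1.036111 = 7.6499
Market 7.8938 > fair 7.6499: forward overpriced → cash-and-carry (buy spot, short the forward).
At maturity, profit = |F_mkt − F*| = |7.8938 − 7.6499| = 0.2439 per USD (in CNY)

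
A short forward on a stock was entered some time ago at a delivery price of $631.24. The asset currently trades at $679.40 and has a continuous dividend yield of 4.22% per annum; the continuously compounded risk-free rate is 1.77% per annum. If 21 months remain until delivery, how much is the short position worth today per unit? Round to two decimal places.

Current fair forward for the remaining 21 months: F = S·e^((r − q)·T), (r − q) = 0.0177 − 0.0422 = -0.0245
F = 679.40 · e^(-0.0245 × 21/12) = 679.40 × 0.958031 = 650.8863
Value of long forward = (F − K)·e^(−rT) = (650.8863 − 631.24) · e^(−0.0177·21/12)
= 19.6463 × 0.969500 = 19.05
Short position value = −(long value) = -$19.05

-$19.05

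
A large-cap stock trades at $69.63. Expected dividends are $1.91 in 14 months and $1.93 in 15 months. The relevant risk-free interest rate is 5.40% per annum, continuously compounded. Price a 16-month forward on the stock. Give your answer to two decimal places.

$70.96

PV(dividends) I = 1.91·e^(−0.0540·14/12) + 1.93·e^(−0.0540·15/12)
I = 1.7934 + 1.8040 = 3.5974
F = (S − I)·e^(rT) = (69.63 − 3.5974) · e^(0.0540·16/12)
= 66.0326 · e^0.072000 = 66.0326 × 1.074655 = $70.96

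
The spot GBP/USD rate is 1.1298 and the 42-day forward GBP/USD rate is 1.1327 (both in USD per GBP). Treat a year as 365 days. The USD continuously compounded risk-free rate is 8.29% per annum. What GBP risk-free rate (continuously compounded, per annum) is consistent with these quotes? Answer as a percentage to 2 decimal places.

6.06%

F = S·e^((r_USD − r_GBP)T) ⇒ r_GBP = r_USD − ln(F/S)/T
ln(1.1327/1.1298) = 0.002564; /(42/365) = 0.022282
r_GBP = 0.0829 − 0.022282 = 0.060618
r_GBP = 6.06%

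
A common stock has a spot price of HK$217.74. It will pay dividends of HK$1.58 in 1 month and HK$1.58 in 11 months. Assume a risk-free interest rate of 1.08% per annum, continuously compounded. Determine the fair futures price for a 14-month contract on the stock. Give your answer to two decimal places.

HK$217.32

PV(dividends) I = 1.58·e^(−0.0108·1/12) + 1.58·e^(−0.0108·11/12)
I = 1.5786 + 1.5644 = 3.1430
F = (S − I)·e^(rT) = (217.74 − 3.1430) · e^(0.0108·14/12)
= 214.5970 · e^0.012600 = 214.5970 × 1.012680 = HK$217.32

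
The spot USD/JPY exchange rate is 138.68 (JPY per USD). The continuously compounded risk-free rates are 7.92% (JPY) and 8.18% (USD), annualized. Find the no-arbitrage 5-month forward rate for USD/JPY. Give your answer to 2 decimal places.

F = S·e^((r_JPY − r_USD)T) = 138.68 · e^((0.0792 − 0.0818) × 5/12)
= 138.68 · e^-0.001083 = 138.68 × 0.998918
F = 138.53 JPY per USD

138.53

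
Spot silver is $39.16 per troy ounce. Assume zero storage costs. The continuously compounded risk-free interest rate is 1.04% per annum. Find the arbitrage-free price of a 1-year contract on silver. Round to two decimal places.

$39.57 per troy ounce

F = S·e^(rT) = 39.16 · e^(0.0104 × 1) = 39.16 · e^0.010400
= 39.16 × 1.010454 = $39.57 per troy ounce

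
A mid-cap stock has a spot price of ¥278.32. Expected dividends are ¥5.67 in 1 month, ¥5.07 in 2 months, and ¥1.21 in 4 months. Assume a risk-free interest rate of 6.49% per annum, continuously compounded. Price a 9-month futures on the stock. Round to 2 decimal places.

¥279.77

PV(dividends) I = 5.67·e^(−0.0649·1/12) + 5.07·e^(−0.0649·2/12) + 1.21·e^(−0.0649·4/12)
I = 5.6394 + 5.0155 + 1.1841 = 11.8390
F = (S − I)·e^(rT) = (278.32 − 11.8390) · e^(0.0649·9/12)
= 266.4810 · e^0.048675 = 266.4810 × 1.049879 = ¥279.77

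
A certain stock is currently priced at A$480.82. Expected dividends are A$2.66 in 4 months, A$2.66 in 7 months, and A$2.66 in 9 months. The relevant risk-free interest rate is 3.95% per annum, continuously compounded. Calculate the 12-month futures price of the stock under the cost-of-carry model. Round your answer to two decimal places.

PV(dividends) I = 2.66·e^(−0.0395·4/12) + 2.66·e^(−0.0395·7/12) + 2.66·e^(−0.0395·9/12)
I = 2.6252 + 2.5994 + 2.5824 = 7.8070
F = (S − I)·e^(rT) = (480.82 − 7.8070) · e^(0.0395·12/12)
= 473.0130 · e^0.039500 = 473.0130 × 1.040290 = A$492.07

A$492.07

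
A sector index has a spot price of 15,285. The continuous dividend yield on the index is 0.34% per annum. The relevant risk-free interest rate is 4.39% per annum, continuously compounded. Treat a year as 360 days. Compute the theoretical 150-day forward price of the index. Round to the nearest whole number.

15,545

F = S·e^((r − q)T) = 15285 · e^((0.0439 − 0.0034) × 150/360)
= 15285 · e^0.016875 = 15285 × 1.017018
F = 15,545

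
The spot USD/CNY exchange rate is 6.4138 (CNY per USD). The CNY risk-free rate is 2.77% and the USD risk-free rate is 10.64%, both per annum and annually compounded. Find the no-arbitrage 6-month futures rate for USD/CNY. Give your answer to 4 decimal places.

By covered interest parity, F = S · (1+r_CNY)^T / (1+r_USD)^T
= 6.4138 × 1.013755 / 1.051856 = 6.4138 × 0.963777
F = 6.1815 CNY per USD

6.1815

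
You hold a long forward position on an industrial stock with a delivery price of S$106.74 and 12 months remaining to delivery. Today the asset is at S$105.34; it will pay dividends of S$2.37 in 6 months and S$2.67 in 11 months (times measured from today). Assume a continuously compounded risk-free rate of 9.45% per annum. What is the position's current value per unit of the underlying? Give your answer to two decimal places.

PV(remaining dividends) I = 2.37·e^(−0.0945·6/12) + 2.67·e^(−0.0945·11/12) = 4.7091
Current forward F = (S − I)·e^(rT) = (105.34 − 4.7091)·e^(0.0945·12/12) = 100.6309 × 1.099109 = 110.6043
Value (long) = (F − K)·e^(−rT) = (110.6043 − 106.74) × 0.909828 = 3.5158
Value = S$3.52

S$3.52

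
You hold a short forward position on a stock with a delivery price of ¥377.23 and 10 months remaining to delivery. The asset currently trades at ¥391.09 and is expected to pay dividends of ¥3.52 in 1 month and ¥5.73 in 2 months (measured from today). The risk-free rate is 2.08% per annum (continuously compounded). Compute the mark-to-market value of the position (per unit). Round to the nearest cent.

PV(remaining dividends) I = 3.52·e^(−0.0208·1/12) + 5.73·e^(−0.0208·2/12) = 9.2241
Current forward F = (S − I)·e^(rT) = (391.09 − 9.2241)·e^(0.0208·10/12) = 381.8659 × 1.017484 = 388.5424
Value (long) = (F − K)·e^(−rT) = (388.5424 − 377.23) × 0.982816 = 11.1180
Short position value = −(long value) = -¥11.12

-¥11.12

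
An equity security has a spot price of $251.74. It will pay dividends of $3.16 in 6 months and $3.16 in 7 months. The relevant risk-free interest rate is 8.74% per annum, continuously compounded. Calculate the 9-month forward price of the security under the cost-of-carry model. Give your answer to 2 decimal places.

PV(dividends) I = 3.16·e^(−0.0874·6/12) + 3.16·e^(−0.0874·7/12)
I = 3.0249 + 3.0029 = 6.0278
F = (S − I)·e^(rT) = (251.74 − 6.0278) · e^(0.0874·9/12)
= 245.7122 · e^0.065550 = 245.7122 × 1.067746 = $262.36

$262.36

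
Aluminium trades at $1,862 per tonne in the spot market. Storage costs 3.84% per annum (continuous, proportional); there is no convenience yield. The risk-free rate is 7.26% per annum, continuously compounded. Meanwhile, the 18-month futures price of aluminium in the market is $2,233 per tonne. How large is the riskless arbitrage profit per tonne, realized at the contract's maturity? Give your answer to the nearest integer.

Fair futures: F* = S·e^(carry·T), with carry = (r + u) = 0.0726 + 0.0384 = 0.1110
F* = 1862 · e^(0.1110 × 18/12) = 1862 · e^0.166500 = 1862 × 1.181164 = $2199.3274
Market $2233 > fair $2199.3274: forward overpriced → cash-and-carry (buy spot, short the forward).
At maturity, profit = |F_mkt − F*| = |2233 − 2199.3274| = $34 per tonne

$34 per tonne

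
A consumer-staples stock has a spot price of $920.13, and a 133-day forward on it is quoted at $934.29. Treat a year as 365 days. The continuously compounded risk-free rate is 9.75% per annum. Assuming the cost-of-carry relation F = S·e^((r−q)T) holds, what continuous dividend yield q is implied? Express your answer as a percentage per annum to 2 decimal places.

From F = S·e^((r−q)T): (r − q) = ln(F/S)/T
ln(934.29/920.13) = ln(1.015389) = 0.015272
(r − q) = 0.015272 / (133/365) = 0.041912
q = r − ln(F/S)/T = 0.0975 − 0.041912 = 0.055588
q = 5.56%

5.56%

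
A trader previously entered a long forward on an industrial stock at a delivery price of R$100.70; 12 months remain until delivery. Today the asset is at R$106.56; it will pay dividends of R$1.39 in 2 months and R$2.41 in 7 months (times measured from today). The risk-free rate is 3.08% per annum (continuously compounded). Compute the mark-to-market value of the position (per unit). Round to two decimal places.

R$5.16

PV(remaining dividends) I = 1.39·e^(−0.0308·2/12) + 2.41·e^(−0.0308·7/12) = 3.7500
Current forward F = (S − I)·e^(rT) = (106.56 − 3.7500)·e^(0.0308·12/12) = 102.8100 × 1.031279 = 106.0258
Value (long) = (F − K)·e^(−rT) = (106.0258 − 100.70) × 0.969669 = 5.1643
Value = R$5.16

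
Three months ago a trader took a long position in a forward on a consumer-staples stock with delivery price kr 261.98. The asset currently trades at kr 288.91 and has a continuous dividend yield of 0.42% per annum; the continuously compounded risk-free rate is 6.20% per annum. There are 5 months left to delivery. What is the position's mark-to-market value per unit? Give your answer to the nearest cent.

kr 33.11

Current fair forward for the remaining 5 months: F = S·e^((r − q)·T), (r − q) = 0.0620 − 0.0042 = 0.0578
F = 288.91 · e^(0.0578 × 5/12) = 288.91 × 1.024376 = 295.9525
Value of long forward = (F − K)·e^(−rT) = (295.9525 − 261.98) · e^(−0.0620·5/12)
= 33.9725 × 0.974497 = 33.11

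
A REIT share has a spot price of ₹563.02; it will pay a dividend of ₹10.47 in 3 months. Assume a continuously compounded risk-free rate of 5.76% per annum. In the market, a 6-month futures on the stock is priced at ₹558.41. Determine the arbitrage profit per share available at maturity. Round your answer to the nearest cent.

PV(dividends) I = 10.47·e^(−0.0576·3/12) = 10.3203
Fair futures F* = (S − I)·e^(rT) = (563.02 − 10.3203)·e^0.028800 = 552.6997 × 1.029219 = 568.8490
Market ₹558.41 < fair 568.8490: forward underpriced → reverse cash-and-carry (short the stock, invest proceeds at r, pay the dividends, go long the forward).
Profit at T = |F_mkt − F*| = |558.41 − 568.8490| = ₹10.44 per share

₹10.44 per share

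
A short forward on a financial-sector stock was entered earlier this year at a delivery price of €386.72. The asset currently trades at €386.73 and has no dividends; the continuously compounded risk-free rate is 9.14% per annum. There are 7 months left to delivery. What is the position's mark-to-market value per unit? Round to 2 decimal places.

-€20.09

Current fair forward for the remaining 7 months: F = S·e^(r·T), r = 0.0914
F = 386.73 · e^(0.0914 × 7/12) = 386.73 × 1.054764 = 407.9089
Value of long forward = (F − K)·e^(−rT) = (407.9089 − 386.72) · e^(−0.0914·7/12)
= 21.1889 × 0.948080 = 20.09
Short position value = −(long value) = -€20.09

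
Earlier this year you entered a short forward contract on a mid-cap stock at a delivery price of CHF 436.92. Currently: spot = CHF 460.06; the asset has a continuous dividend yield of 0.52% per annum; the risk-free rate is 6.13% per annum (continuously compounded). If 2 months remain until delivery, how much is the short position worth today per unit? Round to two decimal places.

Current fair forward for the remaining 2 months: F = S·e^((r − q)·T), (r − q) = 0.0613 − 0.0052 = 0.0561
F = 460.06 · e^(0.0561 × 2/12) = 460.06 × 1.009394 = 464.3818
Value of long forward = (F − K)·e^(−rT) = (464.3818 − 436.92) · e^(−0.0613·2/12)
= 27.4618 × 0.989835 = 27.18
Short position value = −(long value) = -CHF 27.18

-CHF 27.18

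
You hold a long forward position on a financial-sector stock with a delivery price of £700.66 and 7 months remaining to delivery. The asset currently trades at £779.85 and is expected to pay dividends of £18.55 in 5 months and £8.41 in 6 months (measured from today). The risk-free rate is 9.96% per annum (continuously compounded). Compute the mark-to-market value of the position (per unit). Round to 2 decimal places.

£92.94

PV(remaining dividends) I = 18.55·e^(−0.0996·5/12) + 8.41·e^(−0.0996·6/12) = 25.7974
Current forward F = (S − I)·e^(rT) = (779.85 − 25.7974)·e^(0.0996·7/12) = 754.0526 × 1.059821 = 799.1608
Value (long) = (F − K)·e^(−rT) = (799.1608 − 700.66) × 0.943556 = 92.9410
Value = £92.94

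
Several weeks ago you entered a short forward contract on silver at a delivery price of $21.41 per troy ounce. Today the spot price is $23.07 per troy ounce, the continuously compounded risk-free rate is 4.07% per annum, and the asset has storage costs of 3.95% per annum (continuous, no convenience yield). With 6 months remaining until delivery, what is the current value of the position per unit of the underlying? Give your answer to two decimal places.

-$2.55 per troy ounce

Current fair forward for the remaining 6 months: F = S·e^((r + u)·T), (r + u) = 0.0407 + 0.0395 = 0.0802
F = 23.07 · e^(0.0802 × 6/12) = 23.07 × 1.040915 = 24.0139
Value of long forward = (F − K)·e^(−rT) = (24.0139 − 21.41) · e^(−0.0407·6/12)
= 2.6039 × 0.979856 = 2.55
Short position value = −(long value) = -$2.55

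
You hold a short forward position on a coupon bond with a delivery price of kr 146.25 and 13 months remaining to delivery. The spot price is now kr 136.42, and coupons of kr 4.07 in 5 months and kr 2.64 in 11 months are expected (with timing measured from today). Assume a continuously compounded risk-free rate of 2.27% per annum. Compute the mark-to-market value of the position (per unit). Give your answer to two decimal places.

kr 12.89

PV(remaining coupons) I = 4.07·e^(−0.0227·5/12) + 2.64·e^(−0.0227·11/12) = 6.6173
Current forward F = (S − I)·e^(rT) = (136.42 − 6.6173)·e^(0.0227·13/12) = 129.8027 × 1.024897 = 133.0344
Value (long) = (F − K)·e^(−rT) = (133.0344 − 146.25) × 0.975708 = -12.8946
Short position value = −(long value) = kr 12.89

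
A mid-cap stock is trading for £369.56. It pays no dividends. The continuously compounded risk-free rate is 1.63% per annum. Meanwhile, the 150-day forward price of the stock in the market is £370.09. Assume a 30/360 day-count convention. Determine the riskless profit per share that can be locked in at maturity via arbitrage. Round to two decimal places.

£1.99 per share

Fair forward: F* = S·e^(carry·T), with carry = r = 0.0163
F* = 369.56 · e^(0.0163 × 150/360) = 369.56 · e^0.006792 = 369.56 × 1.006815 = £372.0786
Market £370.09 < fair £372.0786: forward underpriced → reverse cash-and-carry (short spot, go long the forward).
At maturity, profit = |F_mkt − F*| = |370.09 − 372.0786| = £1.99 per share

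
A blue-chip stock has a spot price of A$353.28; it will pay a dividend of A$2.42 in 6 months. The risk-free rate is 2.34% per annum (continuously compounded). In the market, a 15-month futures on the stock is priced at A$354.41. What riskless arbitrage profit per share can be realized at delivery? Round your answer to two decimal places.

A$6.89 per share

PV(dividends) I = 2.42·e^(−0.0234·6/12) = 2.3919
Fair futures F* = (S − I)·e^(rT) = (353.28 − 2.3919)·e^0.029250 = 350.8881 × 1.029682 = 361.3032
Market A$354.41 < fair 361.3032: forward underpriced → reverse cash-and-carry (short the stock, invest proceeds at r, pay the dividends, go long the forward).
Profit at T = |F_mkt − F*| = |354.41 − 361.3032| = A$6.89 per share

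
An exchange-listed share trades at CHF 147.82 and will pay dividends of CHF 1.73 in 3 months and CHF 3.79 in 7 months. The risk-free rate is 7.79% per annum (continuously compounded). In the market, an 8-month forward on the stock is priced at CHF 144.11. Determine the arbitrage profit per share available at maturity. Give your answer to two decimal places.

PV(dividends) I = 1.73·e^(−0.0779·3/12) + 3.79·e^(−0.0779·7/12) = 5.3183
Fair forward F* = (S − I)·e^(rT) = (147.82 − 5.3183)·e^0.051933 = 142.5017 × 1.053305 = 150.0978
Market CHF 144.11 < fair 150.0978: forward underpriced → reverse cash-and-carry (short the stock, invest proceeds at r, pay the dividends, go long the forward).
Profit at T = |F_mkt − F*| = |144.11 − 150.0978| = CHF 5.99 per share

CHF 5.99 per share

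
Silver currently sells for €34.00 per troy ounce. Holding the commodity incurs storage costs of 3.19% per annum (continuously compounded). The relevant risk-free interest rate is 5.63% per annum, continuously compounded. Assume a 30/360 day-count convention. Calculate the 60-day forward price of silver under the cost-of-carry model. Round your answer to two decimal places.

Net carry = r + u − y = 0.0563 + 0.0319 − 0.0000 = 0.0882
F = S·e^((r+u−y)T) = 34.00 · e^(0.0882 × 60/360) = 34.00 · e^0.014700
= 34.00 × 1.014809 = €34.50 per troy ounce

€34.50 per troy ounce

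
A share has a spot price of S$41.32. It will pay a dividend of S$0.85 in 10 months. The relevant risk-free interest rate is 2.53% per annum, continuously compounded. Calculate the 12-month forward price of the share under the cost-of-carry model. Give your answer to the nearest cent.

PV(dividends) I = 0.85·e^(−0.0253·10/12)
I = 0.8323
F = (S − I)·e^(rT) = (41.32 − 0.8323) · e^(0.0253·12/12)
= 40.4877 · e^0.025300 = 40.4877 × 1.025623 = S$41.53

S$41.53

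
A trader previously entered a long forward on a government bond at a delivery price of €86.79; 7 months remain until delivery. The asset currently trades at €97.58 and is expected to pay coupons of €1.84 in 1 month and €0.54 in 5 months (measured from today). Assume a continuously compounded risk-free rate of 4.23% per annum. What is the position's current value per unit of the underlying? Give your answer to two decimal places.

€10.54

PV(remaining coupons) I = 1.84·e^(−0.0423·1/12) + 0.54·e^(−0.0423·5/12) = 2.3641
Current forward F = (S − I)·e^(rT) = (97.58 − 2.3641)·e^(0.0423·7/12) = 95.2159 × 1.024982 = 97.5946
Value (long) = (F − K)·e^(−rT) = (97.5946 − 86.79) × 0.975627 = 10.5413
Value = €10.54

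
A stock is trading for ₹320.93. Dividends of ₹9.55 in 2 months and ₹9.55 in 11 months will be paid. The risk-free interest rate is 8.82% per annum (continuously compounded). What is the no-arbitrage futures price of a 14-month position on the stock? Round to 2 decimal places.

₹335.52

PV(dividends) I = 9.55·e^(−0.0882·2/12) + 9.55·e^(−0.0882·11/12)
I = 9.4106 + 8.8083 = 18.2189
F = (S − I)·e^(rT) = (320.93 − 18.2189) · e^(0.0882·14/12)
= 302.7111 · e^0.102900 = 302.7111 × 1.108381 = ₹335.52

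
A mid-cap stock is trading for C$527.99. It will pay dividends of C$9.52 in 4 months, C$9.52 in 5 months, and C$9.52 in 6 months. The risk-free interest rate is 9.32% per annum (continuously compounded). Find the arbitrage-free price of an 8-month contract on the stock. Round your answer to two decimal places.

PV(dividends) I = 9.52·e^(−0.0932·4/12) + 9.52·e^(−0.0932·5/12) + 9.52·e^(−0.0932·6/12)
I = 9.2288 + 9.1574 + 9.0865 = 27.4727
F = (S − I)·e^(rT) = (527.99 − 27.4727) · e^(0.0932·8/12)
= 500.5173 · e^0.062133 = 500.5173 × 1.064104 = C$532.60

C$532.60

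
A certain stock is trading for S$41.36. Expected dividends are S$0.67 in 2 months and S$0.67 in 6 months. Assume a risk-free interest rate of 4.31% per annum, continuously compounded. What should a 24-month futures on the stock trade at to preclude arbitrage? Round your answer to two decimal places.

S$43.64

PV(dividends) I = 0.67·e^(−0.0431·2/12) + 0.67·e^(−0.0431·6/12)
I = 0.6652 + 0.6557 = 1.3209
F = (S − I)·e^(rT) = (41.36 − 1.3209) · e^(0.0431·24/12)
= 40.0391 · e^0.086200 = 40.0391 × 1.090024 = S$43.64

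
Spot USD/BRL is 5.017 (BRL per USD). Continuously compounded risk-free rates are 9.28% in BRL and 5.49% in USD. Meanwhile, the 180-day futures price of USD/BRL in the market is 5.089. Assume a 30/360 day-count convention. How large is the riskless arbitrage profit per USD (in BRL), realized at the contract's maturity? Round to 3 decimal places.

0.024 per USD (in BRL)

Fair futures: F* = S·e^(carry·T), with carry = (r_BRL − r_USD) = 0.0928 − 0.0549 = 0.0379
F* = 5.017 · e^(0.0379 × 180/360) = 5.017 · e^0.018950 = 5.017 × 1.019131 = 5.1130
Market 5.089 < fair 5.1130: forward underpriced → reverse cash-and-carry (short spot, go long the forward).
At maturity, profit = |F_mkt − F*| = |5.089 − 5.1130| = 0.024 per USD (in BRL)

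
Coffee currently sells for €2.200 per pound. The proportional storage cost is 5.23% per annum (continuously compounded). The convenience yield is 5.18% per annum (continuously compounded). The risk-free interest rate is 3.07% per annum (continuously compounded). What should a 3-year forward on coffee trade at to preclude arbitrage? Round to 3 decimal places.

Net carry = r + u − y = 0.0307 + 0.0523 − 0.0518 = 0.0312
F = S·e^((r+u−y)T) = 2.200 · e^(0.0312 × 3) = 2.200 · e^0.093600
= 2.200 × 1.098120 = €2.416 per pound

€2.416 per pound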